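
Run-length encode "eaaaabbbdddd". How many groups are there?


Input: eaaaabbbdddd
Scanning for consecutive runs:
  Group 1: 'e' x 1 (positions 0-0)
  Group 2: 'a' x 4 (positions 1-4)
  Group 3: 'b' x 3 (positions 5-7)
  Group 4: 'd' x 4 (positions 8-11)
Total groups: 4

4


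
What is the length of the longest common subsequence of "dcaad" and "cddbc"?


LCS of "dcaad" and "cddbc"
DP table:
           c    d    d    b    c
      0    0    0    0    0    0
  d   0    0    1    1    1    1
  c   0    1    1    1    1    2
  a   0    1    1    1    1    2
  a   0    1    1    1    1    2
  d   0    1    2    2    2    2
LCS length = dp[5][5] = 2

2


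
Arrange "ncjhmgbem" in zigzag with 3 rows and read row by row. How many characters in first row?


Zigzag "ncjhmgbem" into 3 rows:
Placing characters:
  'n' => row 0
  'c' => row 1
  'j' => row 2
  'h' => row 1
  'm' => row 0
  'g' => row 1
  'b' => row 2
  'e' => row 1
  'm' => row 0
Rows:
  Row 0: "nmm"
  Row 1: "chge"
  Row 2: "jb"
First row length: 3

3


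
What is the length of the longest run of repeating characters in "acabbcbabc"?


Input: "acabbcbabc"
Scanning for longest run:
  Position 1 ('c'): new char, reset run to 1
  Position 2 ('a'): new char, reset run to 1
  Position 3 ('b'): new char, reset run to 1
  Position 4 ('b'): continues run of 'b', length=2
  Position 5 ('c'): new char, reset run to 1
  Position 6 ('b'): new char, reset run to 1
  Position 7 ('a'): new char, reset run to 1
  Position 8 ('b'): new char, reset run to 1
  Position 9 ('c'): new char, reset run to 1
Longest run: 'b' with length 2

2


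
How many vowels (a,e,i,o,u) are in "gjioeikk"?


Input: gjioeikk
Checking each character:
  'g' at position 0: consonant
  'j' at position 1: consonant
  'i' at position 2: vowel (running total: 1)
  'o' at position 3: vowel (running total: 2)
  'e' at position 4: vowel (running total: 3)
  'i' at position 5: vowel (running total: 4)
  'k' at position 6: consonant
  'k' at position 7: consonant
Total vowels: 4

4


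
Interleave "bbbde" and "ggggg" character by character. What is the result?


Interleaving "bbbde" and "ggggg":
  Position 0: 'b' from first, 'g' from second => "bg"
  Position 1: 'b' from first, 'g' from second => "bg"
  Position 2: 'b' from first, 'g' from second => "bg"
  Position 3: 'd' from first, 'g' from second => "dg"
  Position 4: 'e' from first, 'g' from second => "eg"
Result: bgbgbgdgeg

bgbgbgdgeg


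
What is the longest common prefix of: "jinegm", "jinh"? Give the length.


Words: jinegm, jinh
  Position 0: all 'j' => match
  Position 1: all 'i' => match
  Position 2: all 'n' => match
  Position 3: ('e', 'h') => mismatch, stop
LCP = "jin" (length 3)

3


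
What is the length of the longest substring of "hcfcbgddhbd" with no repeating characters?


Input: "hcfcbgddhbd"
Sliding window (track last position of each char):
  Position 0 ('h'): window [0,0] length 1 -- new best
  Position 1 ('c'): window [0,1] length 2 -- new best
  Position 2 ('f'): window [0,2] length 3 -- new best
  Position 3 ('c'): repeat (last at 1), move window start to 2
  Position 3 ('c'): window [2,3] length 2
  Position 4 ('b'): window [2,4] length 3
  Position 5 ('g'): window [2,5] length 4 -- new best
  Position 6 ('d'): window [2,6] length 5 -- new best
  Position 7 ('d'): repeat (last at 6), move window start to 7
  Position 7 ('d'): window [7,7] length 1
  Position 8 ('h'): window [7,8] length 2
  Position 9 ('b'): window [7,9] length 3
  Position 10 ('d'): repeat (last at 7), move window start to 8
  Position 10 ('d'): window [8,10] length 3
Longest substring with no repeats: "fcbgd" with length 5

5


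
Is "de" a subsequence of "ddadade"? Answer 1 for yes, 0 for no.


Check if "de" is a subsequence of "ddadade"
Greedy scan:
  Position 0 ('d'): matches sub[0] = 'd'
  Position 1 ('d'): no match needed
  Position 2 ('a'): no match needed
  Position 3 ('d'): no match needed
  Position 4 ('a'): no match needed
  Position 5 ('d'): no match needed
  Position 6 ('e'): matches sub[1] = 'e'
All 2 characters matched => is a subsequence

1


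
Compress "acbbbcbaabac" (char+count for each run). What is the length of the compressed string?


Input: acbbbcbaabac
Runs:
  'a' x 1 => "a1"
  'c' x 1 => "c1"
  'b' x 3 => "b3"
  'c' x 1 => "c1"
  'b' x 1 => "b1"
  'a' x 2 => "a2"
  'b' x 1 => "b1"
  'a' x 1 => "a1"
  'c' x 1 => "c1"
Compressed: "a1c1b3c1b1a2b1a1c1"
Compressed length: 18

18


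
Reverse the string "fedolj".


Input: fedolj
Reading characters right to left:
  Position 5: 'j'
  Position 4: 'l'
  Position 3: 'o'
  Position 2: 'd'
  Position 1: 'e'
  Position 0: 'f'
Reversed: jlodef

jlodef


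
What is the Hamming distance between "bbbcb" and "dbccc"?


Comparing "bbbcb" and "dbccc" position by position:
  Position 0: 'b' vs 'd' => differ
  Position 1: 'b' vs 'b' => same
  Position 2: 'b' vs 'c' => differ
  Position 3: 'c' vs 'c' => same
  Position 4: 'b' vs 'c' => differ
Total differences (Hamming distance): 3

3


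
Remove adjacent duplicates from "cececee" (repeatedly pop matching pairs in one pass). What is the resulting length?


Input: cececee
Stack-based adjacent duplicate removal:
  Read 'c': push. Stack: c
  Read 'e': push. Stack: ce
  Read 'c': push. Stack: cec
  Read 'e': push. Stack: cece
  Read 'c': push. Stack: cecec
  Read 'e': push. Stack: cecece
  Read 'e': matches stack top 'e' => pop. Stack: cecec
Final stack: "cecec" (length 5)

5


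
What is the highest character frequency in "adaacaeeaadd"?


Input: adaacaeeaadd
Character counts:
  'a': 6
  'c': 1
  'd': 3
  'e': 2
Maximum frequency: 6

6


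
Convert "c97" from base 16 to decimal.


Input: "c97" in base 16
Positional expansion:
  Digit 'c' (value 12) x 16^2 = 3072
  Digit '9' (value 9) x 16^1 = 144
  Digit '7' (value 7) x 16^0 = 7
Sum = 3223

3223


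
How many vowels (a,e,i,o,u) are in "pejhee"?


Input: pejhee
Checking each character:
  'p' at position 0: consonant
  'e' at position 1: vowel (running total: 1)
  'j' at position 2: consonant
  'h' at position 3: consonant
  'e' at position 4: vowel (running total: 2)
  'e' at position 5: vowel (running total: 3)
Total vowels: 3

3


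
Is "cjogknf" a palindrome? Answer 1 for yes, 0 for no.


Input: cjogknf
Reversed: fnkgojc
  Compare pos 0 ('c') with pos 6 ('f'): MISMATCH
  Compare pos 1 ('j') with pos 5 ('n'): MISMATCH
  Compare pos 2 ('o') with pos 4 ('k'): MISMATCH
Result: not a palindrome

0


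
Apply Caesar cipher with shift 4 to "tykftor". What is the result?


Caesar cipher: shift "tykftor" by 4
  't' (pos 19) + 4 = pos 23 = 'x'
  'y' (pos 24) + 4 = pos 2 = 'c'
  'k' (pos 10) + 4 = pos 14 = 'o'
  'f' (pos 5) + 4 = pos 9 = 'j'
  't' (pos 19) + 4 = pos 23 = 'x'
  'o' (pos 14) + 4 = pos 18 = 's'
  'r' (pos 17) + 4 = pos 21 = 'v'
Result: xcojxsv

xcojxsv


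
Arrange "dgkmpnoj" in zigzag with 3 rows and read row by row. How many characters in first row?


Zigzag "dgkmpnoj" into 3 rows:
Placing characters:
  'd' => row 0
  'g' => row 1
  'k' => row 2
  'm' => row 1
  'p' => row 0
  'n' => row 1
  'o' => row 2
  'j' => row 1
Rows:
  Row 0: "dp"
  Row 1: "gmnj"
  Row 2: "ko"
First row length: 2

2


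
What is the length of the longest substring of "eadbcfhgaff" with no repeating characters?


Input: "eadbcfhgaff"
Sliding window (track last position of each char):
  Position 0 ('e'): window [0,0] length 1 -- new best
  Position 1 ('a'): window [0,1] length 2 -- new best
  Position 2 ('d'): window [0,2] length 3 -- new best
  Position 3 ('b'): window [0,3] length 4 -- new best
  Position 4 ('c'): window [0,4] length 5 -- new best
  Position 5 ('f'): window [0,5] length 6 -- new best
  Position 6 ('h'): window [0,6] length 7 -- new best
  Position 7 ('g'): window [0,7] length 8 -- new best
  Position 8 ('a'): repeat (last at 1), move window start to 2
  Position 8 ('a'): window [2,8] length 7
  Position 9 ('f'): repeat (last at 5), move window start to 6
  Position 9 ('f'): window [6,9] length 4
  Position 10 ('f'): repeat (last at 9), move window start to 10
  Position 10 ('f'): window [10,10] length 1
Longest substring with no repeats: "eadbcfhg" with length 8

8


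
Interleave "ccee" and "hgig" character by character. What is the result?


Interleaving "ccee" and "hgig":
  Position 0: 'c' from first, 'h' from second => "ch"
  Position 1: 'c' from first, 'g' from second => "cg"
  Position 2: 'e' from first, 'i' from second => "ei"
  Position 3: 'e' from first, 'g' from second => "eg"
Result: chcgeieg

chcgeieg


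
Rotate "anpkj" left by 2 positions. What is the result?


Input: "anpkj", rotate left by 2
First 2 characters: "an"
Remaining characters: "pkj"
Concatenate remaining + first: "pkj" + "an" = "pkjan"

pkjan


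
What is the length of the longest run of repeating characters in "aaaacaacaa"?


Input: "aaaacaacaa"
Scanning for longest run:
  Position 1 ('a'): continues run of 'a', length=2
  Position 2 ('a'): continues run of 'a', length=3
  Position 3 ('a'): continues run of 'a', length=4
  Position 4 ('c'): new char, reset run to 1
  Position 5 ('a'): new char, reset run to 1
  Position 6 ('a'): continues run of 'a', length=2
  Position 7 ('c'): new char, reset run to 1
  Position 8 ('a'): new char, reset run to 1
  Position 9 ('a'): continues run of 'a', length=2
Longest run: 'a' with length 4

4


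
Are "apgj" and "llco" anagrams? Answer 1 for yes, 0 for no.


Strings: "apgj", "llco"
Sorted first:  agjp
Sorted second: cllo
Differ at position 0: 'a' vs 'c' => not anagrams

0


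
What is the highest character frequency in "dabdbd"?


Input: dabdbd
Character counts:
  'a': 1
  'b': 2
  'd': 3
Maximum frequency: 3

3


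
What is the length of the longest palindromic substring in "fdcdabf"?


Input: "fdcdabf"
Checking substrings for palindromes:
  [1:4] "dcd" (len 3) => palindrome
Longest palindromic substring: "dcd" with length 3

3


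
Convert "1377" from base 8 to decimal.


Input: "1377" in base 8
Positional expansion:
  Digit '1' (value 1) x 8^3 = 512
  Digit '3' (value 3) x 8^2 = 192
  Digit '7' (value 7) x 8^1 = 56
  Digit '7' (value 7) x 8^0 = 7
Sum = 767

767


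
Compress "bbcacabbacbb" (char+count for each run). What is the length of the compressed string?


Input: bbcacabbacbb
Runs:
  'b' x 2 => "b2"
  'c' x 1 => "c1"
  'a' x 1 => "a1"
  'c' x 1 => "c1"
  'a' x 1 => "a1"
  'b' x 2 => "b2"
  'a' x 1 => "a1"
  'c' x 1 => "c1"
  'b' x 2 => "b2"
Compressed: "b2c1a1c1a1b2a1c1b2"
Compressed length: 18

18


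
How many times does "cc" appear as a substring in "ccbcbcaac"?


Searching for "cc" in "ccbcbcaac"
Scanning each position:
  Position 0: "cc" => MATCH
  Position 1: "cb" => no
  Position 2: "bc" => no
  Position 3: "cb" => no
  Position 4: "bc" => no
  Position 5: "ca" => no
  Position 6: "aa" => no
  Position 7: "ac" => no
Total occurrences: 1

1


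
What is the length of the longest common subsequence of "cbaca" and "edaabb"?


LCS of "cbaca" and "edaabb"
DP table:
           e    d    a    a    b    b
      0    0    0    0    0    0    0
  c   0    0    0    0    0    0    0
  b   0    0    0    0    0    1    1
  a   0    0    0    1    1    1    1
  c   0    0    0    1    1    1    1
  a   0    0    0    1    2    2    2
LCS length = dp[5][6] = 2

2


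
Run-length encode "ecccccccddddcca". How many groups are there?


Input: ecccccccddddcca
Scanning for consecutive runs:
  Group 1: 'e' x 1 (positions 0-0)
  Group 2: 'c' x 7 (positions 1-7)
  Group 3: 'd' x 4 (positions 8-11)
  Group 4: 'c' x 2 (positions 12-13)
  Group 5: 'a' x 1 (positions 14-14)
Total groups: 5

5


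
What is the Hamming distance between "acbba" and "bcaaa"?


Comparing "acbba" and "bcaaa" position by position:
  Position 0: 'a' vs 'b' => differ
  Position 1: 'c' vs 'c' => same
  Position 2: 'b' vs 'a' => differ
  Position 3: 'b' vs 'a' => differ
  Position 4: 'a' vs 'a' => same
Total differences (Hamming distance): 3

3


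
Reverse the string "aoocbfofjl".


Input: aoocbfofjl
Reading characters right to left:
  Position 9: 'l'
  Position 8: 'j'
  Position 7: 'f'
  Position 6: 'o'
  Position 5: 'f'
  Position 4: 'b'
  Position 3: 'c'
  Position 2: 'o'
  Position 1: 'o'
  Position 0: 'a'
Reversed: ljfofbcooa

ljfofbcooa


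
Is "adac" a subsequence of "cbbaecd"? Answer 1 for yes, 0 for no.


Check if "adac" is a subsequence of "cbbaecd"
Greedy scan:
  Position 0 ('c'): no match needed
  Position 1 ('b'): no match needed
  Position 2 ('b'): no match needed
  Position 3 ('a'): matches sub[0] = 'a'
  Position 4 ('e'): no match needed
  Position 5 ('c'): no match needed
  Position 6 ('d'): matches sub[1] = 'd'
Only matched 2/4 characters => not a subsequence

0


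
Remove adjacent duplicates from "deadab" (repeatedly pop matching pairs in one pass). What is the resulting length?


Input: deadab
Stack-based adjacent duplicate removal:
  Read 'd': push. Stack: d
  Read 'e': push. Stack: de
  Read 'a': push. Stack: dea
  Read 'd': push. Stack: dead
  Read 'a': push. Stack: deada
  Read 'b': push. Stack: deadab
Final stack: "deadab" (length 6)

6


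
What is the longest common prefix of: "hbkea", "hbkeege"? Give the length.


Words: hbkea, hbkeege
  Position 0: all 'h' => match
  Position 1: all 'b' => match
  Position 2: all 'k' => match
  Position 3: all 'e' => match
  Position 4: ('a', 'e') => mismatch, stop
LCP = "hbke" (length 4)

4


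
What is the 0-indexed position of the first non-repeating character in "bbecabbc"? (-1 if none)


Input: bbecabbc
Character frequencies:
  'a': 1
  'b': 4
  'c': 2
  'e': 1
Scanning left to right for freq == 1:
  Position 0 ('b'): freq=4, skip
  Position 1 ('b'): freq=4, skip
  Position 2 ('e'): unique! => answer = 2

2


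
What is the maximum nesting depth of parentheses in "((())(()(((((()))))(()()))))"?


Input: "((())(()(((((()))))(()()))))"
Tracking depth:
  Position 0 '(': depth becomes 1
  Position 1 '(': depth becomes 2
  Position 2 '(': depth becomes 3
  Position 3 ')': depth becomes 2
  Position 4 ')': depth becomes 1
  Position 5 '(': depth becomes 2
  Position 6 '(': depth becomes 3
  Position 7 ')': depth becomes 2
  Position 8 '(': depth becomes 3
  Position 9 '(': depth becomes 4
  Position 10 '(': depth becomes 5
  Position 11 '(': depth becomes 6
  Position 12 '(': depth becomes 7
  Position 13 '(': depth becomes 8
  Position 14 ')': depth becomes 7
  Position 15 ')': depth becomes 6
  Position 16 ')': depth becomes 5
  Position 17 ')': depth becomes 4
  Position 18 ')': depth becomes 3
  Position 19 '(': depth becomes 4
  Position 20 '(': depth becomes 5
  Position 21 ')': depth becomes 4
  Position 22 '(': depth becomes 5
  Position 23 ')': depth becomes 4
  Position 24 ')': depth becomes 3
  Position 25 ')': depth becomes 2
  Position 26 ')': depth becomes 1
  Position 27 ')': depth becomes 0
Maximum depth reached: 8

8


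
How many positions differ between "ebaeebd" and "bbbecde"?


Comparing "ebaeebd" and "bbbecde" position by position:
  Position 0: 'e' vs 'b' => DIFFER
  Position 1: 'b' vs 'b' => same
  Position 2: 'a' vs 'b' => DIFFER
  Position 3: 'e' vs 'e' => same
  Position 4: 'e' vs 'c' => DIFFER
  Position 5: 'b' vs 'd' => DIFFER
  Position 6: 'd' vs 'e' => DIFFER
Positions that differ: 5

5


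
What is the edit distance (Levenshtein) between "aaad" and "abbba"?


Computing edit distance: "aaad" -> "abbba"
DP table:
           a    b    b    b    a
      0    1    2    3    4    5
  a   1    0    1    2    3    4
  a   2    1    1    2    3    3
  a   3    2    2    2    3    3
  d   4    3    3    3    3    4
Edit distance = dp[4][5] = 4

4


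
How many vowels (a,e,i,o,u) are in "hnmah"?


Input: hnmah
Checking each character:
  'h' at position 0: consonant
  'n' at position 1: consonant
  'm' at position 2: consonant
  'a' at position 3: vowel (running total: 1)
  'h' at position 4: consonant
Total vowels: 1

1


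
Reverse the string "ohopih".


Input: ohopih
Reading characters right to left:
  Position 5: 'h'
  Position 4: 'i'
  Position 3: 'p'
  Position 2: 'o'
  Position 1: 'h'
  Position 0: 'o'
Reversed: hipoho

hipoho


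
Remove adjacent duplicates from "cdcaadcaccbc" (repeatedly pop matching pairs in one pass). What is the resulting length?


Input: cdcaadcaccbc
Stack-based adjacent duplicate removal:
  Read 'c': push. Stack: c
  Read 'd': push. Stack: cd
  Read 'c': push. Stack: cdc
  Read 'a': push. Stack: cdca
  Read 'a': matches stack top 'a' => pop. Stack: cdc
  Read 'd': push. Stack: cdcd
  Read 'c': push. Stack: cdcdc
  Read 'a': push. Stack: cdcdca
  Read 'c': push. Stack: cdcdcac
  Read 'c': matches stack top 'c' => pop. Stack: cdcdca
  Read 'b': push. Stack: cdcdcab
  Read 'c': push. Stack: cdcdcabc
Final stack: "cdcdcabc" (length 8)

8


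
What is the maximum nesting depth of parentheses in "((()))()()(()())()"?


Input: "((()))()()(()())()"
Tracking depth:
  Position 0 '(': depth becomes 1
  Position 1 '(': depth becomes 2
  Position 2 '(': depth becomes 3
  Position 3 ')': depth becomes 2
  Position 4 ')': depth becomes 1
  Position 5 ')': depth becomes 0
  Position 6 '(': depth becomes 1
  Position 7 ')': depth becomes 0
  Position 8 '(': depth becomes 1
  Position 9 ')': depth becomes 0
  Position 10 '(': depth becomes 1
  Position 11 '(': depth becomes 2
  Position 12 ')': depth becomes 1
  Position 13 '(': depth becomes 2
  Position 14 ')': depth becomes 1
  Position 15 ')': depth becomes 0
  Position 16 '(': depth becomes 1
  Position 17 ')': depth becomes 0
Maximum depth reached: 3

3


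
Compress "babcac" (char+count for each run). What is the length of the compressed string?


Input: babcac
Runs:
  'b' x 1 => "b1"
  'a' x 1 => "a1"
  'b' x 1 => "b1"
  'c' x 1 => "c1"
  'a' x 1 => "a1"
  'c' x 1 => "c1"
Compressed: "b1a1b1c1a1c1"
Compressed length: 12

12


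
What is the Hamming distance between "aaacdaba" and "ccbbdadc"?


Comparing "aaacdaba" and "ccbbdadc" position by position:
  Position 0: 'a' vs 'c' => differ
  Position 1: 'a' vs 'c' => differ
  Position 2: 'a' vs 'b' => differ
  Position 3: 'c' vs 'b' => differ
  Position 4: 'd' vs 'd' => same
  Position 5: 'a' vs 'a' => same
  Position 6: 'b' vs 'd' => differ
  Position 7: 'a' vs 'c' => differ
Total differences (Hamming distance): 6

6


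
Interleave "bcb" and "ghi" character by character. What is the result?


Interleaving "bcb" and "ghi":
  Position 0: 'b' from first, 'g' from second => "bg"
  Position 1: 'c' from first, 'h' from second => "ch"
  Position 2: 'b' from first, 'i' from second => "bi"
Result: bgchbi

bgchbi


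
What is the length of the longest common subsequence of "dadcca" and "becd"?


LCS of "dadcca" and "becd"
DP table:
           b    e    c    d
      0    0    0    0    0
  d   0    0    0    0    1
  a   0    0    0    0    1
  d   0    0    0    0    1
  c   0    0    0    1    1
  c   0    0    0    1    1
  a   0    0    0    1    1
LCS length = dp[6][4] = 1

1


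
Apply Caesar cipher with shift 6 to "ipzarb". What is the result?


Caesar cipher: shift "ipzarb" by 6
  'i' (pos 8) + 6 = pos 14 = 'o'
  'p' (pos 15) + 6 = pos 21 = 'v'
  'z' (pos 25) + 6 = pos 5 = 'f'
  'a' (pos 0) + 6 = pos 6 = 'g'
  'r' (pos 17) + 6 = pos 23 = 'x'
  'b' (pos 1) + 6 = pos 7 = 'h'
Result: ovfgxh

ovfgxh


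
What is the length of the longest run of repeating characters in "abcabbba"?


Input: "abcabbba"
Scanning for longest run:
  Position 1 ('b'): new char, reset run to 1
  Position 2 ('c'): new char, reset run to 1
  Position 3 ('a'): new char, reset run to 1
  Position 4 ('b'): new char, reset run to 1
  Position 5 ('b'): continues run of 'b', length=2
  Position 6 ('b'): continues run of 'b', length=3
  Position 7 ('a'): new char, reset run to 1
Longest run: 'b' with length 3

3


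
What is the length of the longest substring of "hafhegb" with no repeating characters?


Input: "hafhegb"
Sliding window (track last position of each char):
  Position 0 ('h'): window [0,0] length 1 -- new best
  Position 1 ('a'): window [0,1] length 2 -- new best
  Position 2 ('f'): window [0,2] length 3 -- new best
  Position 3 ('h'): repeat (last at 0), move window start to 1
  Position 3 ('h'): window [1,3] length 3
  Position 4 ('e'): window [1,4] length 4 -- new best
  Position 5 ('g'): window [1,5] length 5 -- new best
  Position 6 ('b'): window [1,6] length 6 -- new best
Longest substring with no repeats: "afhegb" with length 6

6


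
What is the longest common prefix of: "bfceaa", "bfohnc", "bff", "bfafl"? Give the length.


Words: bfceaa, bfohnc, bff, bfafl
  Position 0: all 'b' => match
  Position 1: all 'f' => match
  Position 2: ('c', 'o', 'f', 'a') => mismatch, stop
LCP = "bf" (length 2)

2


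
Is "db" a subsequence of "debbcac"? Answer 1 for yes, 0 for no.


Check if "db" is a subsequence of "debbcac"
Greedy scan:
  Position 0 ('d'): matches sub[0] = 'd'
  Position 1 ('e'): no match needed
  Position 2 ('b'): matches sub[1] = 'b'
  Position 3 ('b'): no match needed
  Position 4 ('c'): no match needed
  Position 5 ('a'): no match needed
  Position 6 ('c'): no match needed
All 2 characters matched => is a subsequence

1


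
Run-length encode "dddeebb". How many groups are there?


Input: dddeebb
Scanning for consecutive runs:
  Group 1: 'd' x 3 (positions 0-2)
  Group 2: 'e' x 2 (positions 3-4)
  Group 3: 'b' x 2 (positions 5-6)
Total groups: 3

3


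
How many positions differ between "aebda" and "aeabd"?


Comparing "aebda" and "aeabd" position by position:
  Position 0: 'a' vs 'a' => same
  Position 1: 'e' vs 'e' => same
  Position 2: 'b' vs 'a' => DIFFER
  Position 3: 'd' vs 'b' => DIFFER
  Position 4: 'a' vs 'd' => DIFFER
Positions that differ: 3

3


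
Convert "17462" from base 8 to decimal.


Input: "17462" in base 8
Positional expansion:
  Digit '1' (value 1) x 8^4 = 4096
  Digit '7' (value 7) x 8^3 = 3584
  Digit '4' (value 4) x 8^2 = 256
  Digit '6' (value 6) x 8^1 = 48
  Digit '2' (value 2) x 8^0 = 2
Sum = 7986

7986


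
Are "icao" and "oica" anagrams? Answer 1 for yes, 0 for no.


Strings: "icao", "oica"
Sorted first:  acio
Sorted second: acio
Sorted forms match => anagrams

1


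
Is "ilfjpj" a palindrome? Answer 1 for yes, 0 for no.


Input: ilfjpj
Reversed: jpjfli
  Compare pos 0 ('i') with pos 5 ('j'): MISMATCH
  Compare pos 1 ('l') with pos 4 ('p'): MISMATCH
  Compare pos 2 ('f') with pos 3 ('j'): MISMATCH
Result: not a palindrome

0


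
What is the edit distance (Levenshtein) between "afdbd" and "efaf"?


Computing edit distance: "afdbd" -> "efaf"
DP table:
           e    f    a    f
      0    1    2    3    4
  a   1    1    2    2    3
  f   2    2    1    2    2
  d   3    3    2    2    3
  b   4    4    3    3    3
  d   5    5    4    4    4
Edit distance = dp[5][4] = 4

4


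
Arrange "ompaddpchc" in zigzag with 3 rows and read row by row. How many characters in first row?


Zigzag "ompaddpchc" into 3 rows:
Placing characters:
  'o' => row 0
  'm' => row 1
  'p' => row 2
  'a' => row 1
  'd' => row 0
  'd' => row 1
  'p' => row 2
  'c' => row 1
  'h' => row 0
  'c' => row 1
Rows:
  Row 0: "odh"
  Row 1: "madcc"
  Row 2: "pp"
First row length: 3

3


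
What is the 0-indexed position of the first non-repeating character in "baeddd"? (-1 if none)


Input: baeddd
Character frequencies:
  'a': 1
  'b': 1
  'd': 3
  'e': 1
Scanning left to right for freq == 1:
  Position 0 ('b'): unique! => answer = 0

0


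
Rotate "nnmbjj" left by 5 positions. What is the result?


Input: "nnmbjj", rotate left by 5
First 5 characters: "nnmbj"
Remaining characters: "j"
Concatenate remaining + first: "j" + "nnmbj" = "jnnmbj"

jnnmbj


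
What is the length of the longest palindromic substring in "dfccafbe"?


Input: "dfccafbe"
Checking substrings for palindromes:
  [2:4] "cc" (len 2) => palindrome
Longest palindromic substring: "cc" with length 2

2


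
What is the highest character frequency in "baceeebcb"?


Input: baceeebcb
Character counts:
  'a': 1
  'b': 3
  'c': 2
  'e': 3
Maximum frequency: 3

3


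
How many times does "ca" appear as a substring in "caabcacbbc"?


Searching for "ca" in "caabcacbbc"
Scanning each position:
  Position 0: "ca" => MATCH
  Position 1: "aa" => no
  Position 2: "ab" => no
  Position 3: "bc" => no
  Position 4: "ca" => MATCH
  Position 5: "ac" => no
  Position 6: "cb" => no
  Position 7: "bb" => no
  Position 8: "bc" => no
Total occurrences: 2

2


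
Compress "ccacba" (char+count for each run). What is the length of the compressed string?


Input: ccacba
Runs:
  'c' x 2 => "c2"
  'a' x 1 => "a1"
  'c' x 1 => "c1"
  'b' x 1 => "b1"
  'a' x 1 => "a1"
Compressed: "c2a1c1b1a1"
Compressed length: 10

10


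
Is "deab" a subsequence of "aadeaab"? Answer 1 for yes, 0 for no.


Check if "deab" is a subsequence of "aadeaab"
Greedy scan:
  Position 0 ('a'): no match needed
  Position 1 ('a'): no match needed
  Position 2 ('d'): matches sub[0] = 'd'
  Position 3 ('e'): matches sub[1] = 'e'
  Position 4 ('a'): matches sub[2] = 'a'
  Position 5 ('a'): no match needed
  Position 6 ('b'): matches sub[3] = 'b'
All 4 characters matched => is a subsequence

1


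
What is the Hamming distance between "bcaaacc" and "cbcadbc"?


Comparing "bcaaacc" and "cbcadbc" position by position:
  Position 0: 'b' vs 'c' => differ
  Position 1: 'c' vs 'b' => differ
  Position 2: 'a' vs 'c' => differ
  Position 3: 'a' vs 'a' => same
  Position 4: 'a' vs 'd' => differ
  Position 5: 'c' vs 'b' => differ
  Position 6: 'c' vs 'c' => same
Total differences (Hamming distance): 5

5


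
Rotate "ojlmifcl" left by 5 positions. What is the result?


Input: "ojlmifcl", rotate left by 5
First 5 characters: "ojlmi"
Remaining characters: "fcl"
Concatenate remaining + first: "fcl" + "ojlmi" = "fclojlmi"

fclojlmi


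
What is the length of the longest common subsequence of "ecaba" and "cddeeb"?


LCS of "ecaba" and "cddeeb"
DP table:
           c    d    d    e    e    b
      0    0    0    0    0    0    0
  e   0    0    0    0    1    1    1
  c   0    1    1    1    1    1    1
  a   0    1    1    1    1    1    1
  b   0    1    1    1    1    1    2
  a   0    1    1    1    1    1    2
LCS length = dp[5][6] = 2

2


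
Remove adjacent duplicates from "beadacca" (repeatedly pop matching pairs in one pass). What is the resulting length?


Input: beadacca
Stack-based adjacent duplicate removal:
  Read 'b': push. Stack: b
  Read 'e': push. Stack: be
  Read 'a': push. Stack: bea
  Read 'd': push. Stack: bead
  Read 'a': push. Stack: beada
  Read 'c': push. Stack: beadac
  Read 'c': matches stack top 'c' => pop. Stack: beada
  Read 'a': matches stack top 'a' => pop. Stack: bead
Final stack: "bead" (length 4)

4


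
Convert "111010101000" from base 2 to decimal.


Input: "111010101000" in base 2
Positional expansion:
  Digit '1' (value 1) x 2^11 = 2048
  Digit '1' (value 1) x 2^10 = 1024
  Digit '1' (value 1) x 2^9 = 512
  Digit '0' (value 0) x 2^8 = 0
  Digit '1' (value 1) x 2^7 = 128
  Digit '0' (value 0) x 2^6 = 0
  Digit '1' (value 1) x 2^5 = 32
  Digit '0' (value 0) x 2^4 = 0
  Digit '1' (value 1) x 2^3 = 8
  Digit '0' (value 0) x 2^2 = 0
  Digit '0' (value 0) x 2^1 = 0
  Digit '0' (value 0) x 2^0 = 0
Sum = 3752

3752


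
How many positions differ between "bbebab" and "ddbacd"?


Comparing "bbebab" and "ddbacd" position by position:
  Position 0: 'b' vs 'd' => DIFFER
  Position 1: 'b' vs 'd' => DIFFER
  Position 2: 'e' vs 'b' => DIFFER
  Position 3: 'b' vs 'a' => DIFFER
  Position 4: 'a' vs 'c' => DIFFER
  Position 5: 'b' vs 'd' => DIFFER
Positions that differ: 6

6


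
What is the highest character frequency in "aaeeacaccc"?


Input: aaeeacaccc
Character counts:
  'a': 4
  'c': 4
  'e': 2
Maximum frequency: 4

4


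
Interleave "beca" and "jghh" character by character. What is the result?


Interleaving "beca" and "jghh":
  Position 0: 'b' from first, 'j' from second => "bj"
  Position 1: 'e' from first, 'g' from second => "eg"
  Position 2: 'c' from first, 'h' from second => "ch"
  Position 3: 'a' from first, 'h' from second => "ah"
Result: bjegchah

bjegchah


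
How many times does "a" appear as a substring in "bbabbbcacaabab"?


Searching for "a" in "bbabbbcacaabab"
Scanning each position:
  Position 0: "b" => no
  Position 1: "b" => no
  Position 2: "a" => MATCH
  Position 3: "b" => no
  Position 4: "b" => no
  Position 5: "b" => no
  Position 6: "c" => no
  Position 7: "a" => MATCH
  Position 8: "c" => no
  Position 9: "a" => MATCH
  Position 10: "a" => MATCH
  Position 11: "b" => no
  Position 12: "a" => MATCH
  Position 13: "b" => no
Total occurrences: 5

5


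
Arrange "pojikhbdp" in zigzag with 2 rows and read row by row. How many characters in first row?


Zigzag "pojikhbdp" into 2 rows:
Placing characters:
  'p' => row 0
  'o' => row 1
  'j' => row 0
  'i' => row 1
  'k' => row 0
  'h' => row 1
  'b' => row 0
  'd' => row 1
  'p' => row 0
Rows:
  Row 0: "pjkbp"
  Row 1: "oihd"
First row length: 5

5


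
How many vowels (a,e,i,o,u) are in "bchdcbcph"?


Input: bchdcbcph
Checking each character:
  'b' at position 0: consonant
  'c' at position 1: consonant
  'h' at position 2: consonant
  'd' at position 3: consonant
  'c' at position 4: consonant
  'b' at position 5: consonant
  'c' at position 6: consonant
  'p' at position 7: consonant
  'h' at position 8: consonant
Total vowels: 0

0


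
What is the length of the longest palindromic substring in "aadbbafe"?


Input: "aadbbafe"
Checking substrings for palindromes:
  [0:2] "aa" (len 2) => palindrome
  [3:5] "bb" (len 2) => palindrome
Longest palindromic substring: "aa" with length 2

2


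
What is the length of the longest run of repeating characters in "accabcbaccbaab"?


Input: "accabcbaccbaab"
Scanning for longest run:
  Position 1 ('c'): new char, reset run to 1
  Position 2 ('c'): continues run of 'c', length=2
  Position 3 ('a'): new char, reset run to 1
  Position 4 ('b'): new char, reset run to 1
  Position 5 ('c'): new char, reset run to 1
  Position 6 ('b'): new char, reset run to 1
  Position 7 ('a'): new char, reset run to 1
  Position 8 ('c'): new char, reset run to 1
  Position 9 ('c'): continues run of 'c', length=2
  Position 10 ('b'): new char, reset run to 1
  Position 11 ('a'): new char, reset run to 1
  Position 12 ('a'): continues run of 'a', length=2
  Position 13 ('b'): new char, reset run to 1
Longest run: 'c' with length 2

2


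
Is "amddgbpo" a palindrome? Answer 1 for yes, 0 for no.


Input: amddgbpo
Reversed: opbgddma
  Compare pos 0 ('a') with pos 7 ('o'): MISMATCH
  Compare pos 1 ('m') with pos 6 ('p'): MISMATCH
  Compare pos 2 ('d') with pos 5 ('b'): MISMATCH
  Compare pos 3 ('d') with pos 4 ('g'): MISMATCH
Result: not a palindrome

0


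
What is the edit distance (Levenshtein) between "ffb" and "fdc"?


Computing edit distance: "ffb" -> "fdc"
DP table:
           f    d    c
      0    1    2    3
  f   1    0    1    2
  f   2    1    1    2
  b   3    2    2    2
Edit distance = dp[3][3] = 2

2


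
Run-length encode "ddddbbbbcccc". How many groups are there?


Input: ddddbbbbcccc
Scanning for consecutive runs:
  Group 1: 'd' x 4 (positions 0-3)
  Group 2: 'b' x 4 (positions 4-7)
  Group 3: 'c' x 4 (positions 8-11)
Total groups: 3

3


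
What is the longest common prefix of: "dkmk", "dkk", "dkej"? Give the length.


Words: dkmk, dkk, dkej
  Position 0: all 'd' => match
  Position 1: all 'k' => match
  Position 2: ('m', 'k', 'e') => mismatch, stop
LCP = "dk" (length 2)

2


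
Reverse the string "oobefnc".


Input: oobefnc
Reading characters right to left:
  Position 6: 'c'
  Position 5: 'n'
  Position 4: 'f'
  Position 3: 'e'
  Position 2: 'b'
  Position 1: 'o'
  Position 0: 'o'
Reversed: cnfeboo

cnfeboo


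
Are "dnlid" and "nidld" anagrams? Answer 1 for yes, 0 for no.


Strings: "dnlid", "nidld"
Sorted first:  ddiln
Sorted second: ddiln
Sorted forms match => anagrams

1


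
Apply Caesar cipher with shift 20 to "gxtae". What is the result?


Caesar cipher: shift "gxtae" by 20
  'g' (pos 6) + 20 = pos 0 = 'a'
  'x' (pos 23) + 20 = pos 17 = 'r'
  't' (pos 19) + 20 = pos 13 = 'n'
  'a' (pos 0) + 20 = pos 20 = 'u'
  'e' (pos 4) + 20 = pos 24 = 'y'
Result: arnuy

arnuy


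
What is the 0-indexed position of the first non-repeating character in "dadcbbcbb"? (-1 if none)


Input: dadcbbcbb
Character frequencies:
  'a': 1
  'b': 4
  'c': 2
  'd': 2
Scanning left to right for freq == 1:
  Position 0 ('d'): freq=2, skip
  Position 1 ('a'): unique! => answer = 1

1


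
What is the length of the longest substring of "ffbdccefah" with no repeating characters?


Input: "ffbdccefah"
Sliding window (track last position of each char):
  Position 0 ('f'): window [0,0] length 1 -- new best
  Position 1 ('f'): repeat (last at 0), move window start to 1
  Position 1 ('f'): window [1,1] length 1
  Position 2 ('b'): window [1,2] length 2 -- new best
  Position 3 ('d'): window [1,3] length 3 -- new best
  Position 4 ('c'): window [1,4] length 4 -- new best
  Position 5 ('c'): repeat (last at 4), move window start to 5
  Position 5 ('c'): window [5,5] length 1
  Position 6 ('e'): window [5,6] length 2
  Position 7 ('f'): window [5,7] length 3
  Position 8 ('a'): window [5,8] length 4
  Position 9 ('h'): window [5,9] length 5 -- new best
Longest substring with no repeats: "cefah" with length 5

5


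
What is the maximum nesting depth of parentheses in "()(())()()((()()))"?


Input: "()(())()()((()()))"
Tracking depth:
  Position 0 '(': depth becomes 1
  Position 1 ')': depth becomes 0
  Position 2 '(': depth becomes 1
  Position 3 '(': depth becomes 2
  Position 4 ')': depth becomes 1
  Position 5 ')': depth becomes 0
  Position 6 '(': depth becomes 1
  Position 7 ')': depth becomes 0
  Position 8 '(': depth becomes 1
  Position 9 ')': depth becomes 0
  Position 10 '(': depth becomes 1
  Position 11 '(': depth becomes 2
  Position 12 '(': depth becomes 3
  Position 13 ')': depth becomes 2
  Position 14 '(': depth becomes 3
  Position 15 ')': depth becomes 2
  Position 16 ')': depth becomes 1
  Position 17 ')': depth becomes 0
Maximum depth reached: 3

3


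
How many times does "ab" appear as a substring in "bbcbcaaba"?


Searching for "ab" in "bbcbcaaba"
Scanning each position:
  Position 0: "bb" => no
  Position 1: "bc" => no
  Position 2: "cb" => no
  Position 3: "bc" => no
  Position 4: "ca" => no
  Position 5: "aa" => no
  Position 6: "ab" => MATCH
  Position 7: "ba" => no
Total occurrences: 1

1


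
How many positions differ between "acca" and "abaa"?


Comparing "acca" and "abaa" position by position:
  Position 0: 'a' vs 'a' => same
  Position 1: 'c' vs 'b' => DIFFER
  Position 2: 'c' vs 'a' => DIFFER
  Position 3: 'a' vs 'a' => same
Positions that differ: 2

2


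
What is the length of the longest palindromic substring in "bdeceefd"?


Input: "bdeceefd"
Checking substrings for palindromes:
  [2:5] "ece" (len 3) => palindrome
  [4:6] "ee" (len 2) => palindrome
Longest palindromic substring: "ece" with length 3

3


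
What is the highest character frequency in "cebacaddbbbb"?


Input: cebacaddbbbb
Character counts:
  'a': 2
  'b': 5
  'c': 2
  'd': 2
  'e': 1
Maximum frequency: 5

5


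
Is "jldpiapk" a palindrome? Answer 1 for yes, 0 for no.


Input: jldpiapk
Reversed: kpaipdlj
  Compare pos 0 ('j') with pos 7 ('k'): MISMATCH
  Compare pos 1 ('l') with pos 6 ('p'): MISMATCH
  Compare pos 2 ('d') with pos 5 ('a'): MISMATCH
  Compare pos 3 ('p') with pos 4 ('i'): MISMATCH
Result: not a palindrome

0


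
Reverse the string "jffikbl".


Input: jffikbl
Reading characters right to left:
  Position 6: 'l'
  Position 5: 'b'
  Position 4: 'k'
  Position 3: 'i'
  Position 2: 'f'
  Position 1: 'f'
  Position 0: 'j'
Reversed: lbkiffj

lbkiffj


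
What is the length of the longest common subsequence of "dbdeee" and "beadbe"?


LCS of "dbdeee" and "beadbe"
DP table:
           b    e    a    d    b    e
      0    0    0    0    0    0    0
  d   0    0    0    0    1    1    1
  b   0    1    1    1    1    2    2
  d   0    1    1    1    2    2    2
  e   0    1    2    2    2    2    3
  e   0    1    2    2    2    2    3
  e   0    1    2    2    2    2    3
LCS length = dp[6][6] = 3

3


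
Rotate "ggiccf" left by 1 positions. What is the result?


Input: "ggiccf", rotate left by 1
First 1 characters: "g"
Remaining characters: "giccf"
Concatenate remaining + first: "giccf" + "g" = "giccfg"

giccfg


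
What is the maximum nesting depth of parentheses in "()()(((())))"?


Input: "()()(((())))"
Tracking depth:
  Position 0 '(': depth becomes 1
  Position 1 ')': depth becomes 0
  Position 2 '(': depth becomes 1
  Position 3 ')': depth becomes 0
  Position 4 '(': depth becomes 1
  Position 5 '(': depth becomes 2
  Position 6 '(': depth becomes 3
  Position 7 '(': depth becomes 4
  Position 8 ')': depth becomes 3
  Position 9 ')': depth becomes 2
  Position 10 ')': depth becomes 1
  Position 11 ')': depth becomes 0
Maximum depth reached: 4

4


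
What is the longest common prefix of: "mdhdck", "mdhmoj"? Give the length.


Words: mdhdck, mdhmoj
  Position 0: all 'm' => match
  Position 1: all 'd' => match
  Position 2: all 'h' => match
  Position 3: ('d', 'm') => mismatch, stop
LCP = "mdh" (length 3)

3


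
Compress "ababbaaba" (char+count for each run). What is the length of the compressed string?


Input: ababbaaba
Runs:
  'a' x 1 => "a1"
  'b' x 1 => "b1"
  'a' x 1 => "a1"
  'b' x 2 => "b2"
  'a' x 2 => "a2"
  'b' x 1 => "b1"
  'a' x 1 => "a1"
Compressed: "a1b1a1b2a2b1a1"
Compressed length: 14

14


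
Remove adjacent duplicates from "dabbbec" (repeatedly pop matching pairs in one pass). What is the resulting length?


Input: dabbbec
Stack-based adjacent duplicate removal:
  Read 'd': push. Stack: d
  Read 'a': push. Stack: da
  Read 'b': push. Stack: dab
  Read 'b': matches stack top 'b' => pop. Stack: da
  Read 'b': push. Stack: dab
  Read 'e': push. Stack: dabe
  Read 'c': push. Stack: dabec
Final stack: "dabec" (length 5)

5


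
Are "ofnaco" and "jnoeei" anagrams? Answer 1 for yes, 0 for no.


Strings: "ofnaco", "jnoeei"
Sorted first:  acfnoo
Sorted second: eeijno
Differ at position 0: 'a' vs 'e' => not anagrams

0


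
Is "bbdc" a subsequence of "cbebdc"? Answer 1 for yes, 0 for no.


Check if "bbdc" is a subsequence of "cbebdc"
Greedy scan:
  Position 0 ('c'): no match needed
  Position 1 ('b'): matches sub[0] = 'b'
  Position 2 ('e'): no match needed
  Position 3 ('b'): matches sub[1] = 'b'
  Position 4 ('d'): matches sub[2] = 'd'
  Position 5 ('c'): matches sub[3] = 'c'
All 4 characters matched => is a subsequence

1


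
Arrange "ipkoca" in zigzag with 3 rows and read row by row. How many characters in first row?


Zigzag "ipkoca" into 3 rows:
Placing characters:
  'i' => row 0
  'p' => row 1
  'k' => row 2
  'o' => row 1
  'c' => row 0
  'a' => row 1
Rows:
  Row 0: "ic"
  Row 1: "poa"
  Row 2: "k"
First row length: 2

2


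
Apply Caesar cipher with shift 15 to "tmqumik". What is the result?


Caesar cipher: shift "tmqumik" by 15
  't' (pos 19) + 15 = pos 8 = 'i'
  'm' (pos 12) + 15 = pos 1 = 'b'
  'q' (pos 16) + 15 = pos 5 = 'f'
  'u' (pos 20) + 15 = pos 9 = 'j'
  'm' (pos 12) + 15 = pos 1 = 'b'
  'i' (pos 8) + 15 = pos 23 = 'x'
  'k' (pos 10) + 15 = pos 25 = 'z'
Result: ibfjbxz

ibfjbxz


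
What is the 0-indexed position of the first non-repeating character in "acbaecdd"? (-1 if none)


Input: acbaecdd
Character frequencies:
  'a': 2
  'b': 1
  'c': 2
  'd': 2
  'e': 1
Scanning left to right for freq == 1:
  Position 0 ('a'): freq=2, skip
  Position 1 ('c'): freq=2, skip
  Position 2 ('b'): unique! => answer = 2

2


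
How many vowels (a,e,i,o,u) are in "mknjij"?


Input: mknjij
Checking each character:
  'm' at position 0: consonant
  'k' at position 1: consonant
  'n' at position 2: consonant
  'j' at position 3: consonant
  'i' at position 4: vowel (running total: 1)
  'j' at position 5: consonant
Total vowels: 1

1
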